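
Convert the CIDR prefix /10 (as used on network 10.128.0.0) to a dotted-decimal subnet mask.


/10 means 10 network bits, 22 host bits
Binary: 11111111110000000000000000000000
Mask: 255.192.0.0


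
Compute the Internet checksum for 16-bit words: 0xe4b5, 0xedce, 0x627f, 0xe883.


Sum all words (with carry folding):
+ 0xe4b5 = 0xe4b5
+ 0xedce = 0xd284
+ 0x627f = 0x3504
+ 0xe883 = 0x1d88
One's complement: ~0x1d88
Checksum = 0xe277


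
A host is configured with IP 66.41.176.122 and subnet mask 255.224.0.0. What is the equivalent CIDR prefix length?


Binary: 11111111.11100000.00000000.00000000
Count leading 1s
Prefix: /11


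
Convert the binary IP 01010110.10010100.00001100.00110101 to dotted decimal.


01010110 = 86
10010100 = 148
00001100 = 12
00110101 = 53
IP: 86.148.12.53


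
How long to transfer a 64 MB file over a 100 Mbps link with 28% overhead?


Effective throughput = 100 * (1 - 28/100) = 72 Mbps
File size in Mb = 64 * 8 = 512 Mb
Time = 512 / 72
Time = 7.1111 seconds


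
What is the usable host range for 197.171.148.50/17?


Network: 197.171.128.0
Broadcast: 197.171.255.255
First usable = network + 1
Last usable = broadcast - 1
Range: 197.171.128.1 to 197.171.255.254


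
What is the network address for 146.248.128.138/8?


IP:   10010010.11111000.10000000.10001010
Mask: 11111111.00000000.00000000.00000000
AND operation:
Net:  10010010.00000000.00000000.00000000
Network: 146.0.0.0/8


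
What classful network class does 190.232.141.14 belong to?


First octet: 190
Binary: 10111110
10xxxxxx -> Class B (128-191)
Class B, default mask 255.255.0.0 (/16)


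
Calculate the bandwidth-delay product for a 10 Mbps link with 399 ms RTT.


BDP = bandwidth * RTT
= 10 Mbps * 399 ms
= 10 * 1e6 * 399 / 1000 bits
= 3990000 bits
= 498750 bytes
= 487.0605 KB
BDP = 3990000 bits (498750 bytes)


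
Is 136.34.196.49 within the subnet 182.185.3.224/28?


Subnet network: 182.185.3.224
Test IP AND mask: 136.34.196.48
No, 136.34.196.49 is not in 182.185.3.224/28


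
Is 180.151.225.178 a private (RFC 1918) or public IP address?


RFC 1918 private ranges:
  10.0.0.0/8 (10.0.0.0 - 10.255.255.255)
  172.16.0.0/12 (172.16.0.0 - 172.31.255.255)
  192.168.0.0/16 (192.168.0.0 - 192.168.255.255)
Public (not in any RFC 1918 range)


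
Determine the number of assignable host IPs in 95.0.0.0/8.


Host bits = 32 - 8 = 24
Total addresses = 2^24 = 16777216
Usable = total - 2 (network and broadcast)
Usable hosts: 16777214


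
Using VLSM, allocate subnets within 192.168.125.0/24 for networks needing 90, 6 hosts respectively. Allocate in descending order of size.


90 hosts -> /25 (126 usable): 192.168.125.0/25
6 hosts -> /29 (6 usable): 192.168.125.128/29
Allocation: 192.168.125.0/25 (90 hosts, 126 usable); 192.168.125.128/29 (6 hosts, 6 usable)


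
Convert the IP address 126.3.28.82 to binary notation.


126 = 01111110
3 = 00000011
28 = 00011100
82 = 01010010
Binary: 01111110.00000011.00011100.01010010


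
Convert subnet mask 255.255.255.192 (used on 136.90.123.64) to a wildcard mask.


Subnet mask: 255.255.255.192
Wildcard = 255.255.255.255 - subnet mask
255 - 255 = 0
255 - 255 = 0
255 - 255 = 0
255 - 192 = 63
Wildcard: 0.0.0.63


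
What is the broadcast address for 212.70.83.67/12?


Network: 212.64.0.0/12
Host bits = 20
Set all host bits to 1:
Broadcast: 212.79.255.255


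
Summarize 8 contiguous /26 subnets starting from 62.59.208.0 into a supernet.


Original prefix: /26
Number of subnets: 8 = 2^3
New prefix = 26 - 3 = 23
Supernet: 62.59.208.0/23


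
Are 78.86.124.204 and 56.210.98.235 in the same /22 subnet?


Mask: 255.255.252.0
78.86.124.204 AND mask = 78.86.124.0
56.210.98.235 AND mask = 56.210.96.0
No, different subnets (78.86.124.0 vs 56.210.96.0)


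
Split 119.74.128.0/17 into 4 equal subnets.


New prefix = 17 + 2 = 19
Each subnet has 8192 addresses
  119.74.128.0/19
  119.74.160.0/19
  119.74.192.0/19
  119.74.224.0/19
Subnets: 119.74.128.0/19, 119.74.160.0/19, 119.74.192.0/19, 119.74.224.0/19


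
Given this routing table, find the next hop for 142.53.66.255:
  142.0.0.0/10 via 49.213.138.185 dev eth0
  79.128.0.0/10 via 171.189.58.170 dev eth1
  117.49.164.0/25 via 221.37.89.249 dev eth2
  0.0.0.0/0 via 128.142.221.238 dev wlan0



Longest prefix match for 142.53.66.255:
  /10 142.0.0.0: MATCH
  /10 79.128.0.0: no
  /25 117.49.164.0: no
  /0 0.0.0.0: MATCH
Selected: next-hop 49.213.138.185 via eth0 (matched /10)


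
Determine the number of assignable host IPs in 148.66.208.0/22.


Host bits = 32 - 22 = 10
Total addresses = 2^10 = 1024
Usable = total - 2 (network and broadcast)
Usable hosts: 1022


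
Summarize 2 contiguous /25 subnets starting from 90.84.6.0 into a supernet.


Original prefix: /25
Number of subnets: 2 = 2^1
New prefix = 25 - 1 = 24
Supernet: 90.84.6.0/24


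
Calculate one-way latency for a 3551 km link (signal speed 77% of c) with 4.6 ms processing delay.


Speed = 0.77 * 3e5 km/s = 231000 km/s
Propagation delay = 3551 / 231000 = 0.0154 s = 15.3723 ms
Processing delay = 4.6 ms
Total one-way latency = 19.9723 ms


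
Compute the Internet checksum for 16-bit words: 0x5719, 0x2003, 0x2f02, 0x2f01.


Sum all words (with carry folding):
+ 0x5719 = 0x5719
+ 0x2003 = 0x771c
+ 0x2f02 = 0xa61e
+ 0x2f01 = 0xd51f
One's complement: ~0xd51f
Checksum = 0x2ae0


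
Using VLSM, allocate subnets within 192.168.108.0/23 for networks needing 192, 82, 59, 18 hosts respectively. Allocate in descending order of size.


192 hosts -> /24 (254 usable): 192.168.108.0/24
82 hosts -> /25 (126 usable): 192.168.109.0/25
59 hosts -> /26 (62 usable): 192.168.109.128/26
18 hosts -> /27 (30 usable): 192.168.109.192/27
Allocation: 192.168.108.0/24 (192 hosts, 254 usable); 192.168.109.0/25 (82 hosts, 126 usable); 192.168.109.128/26 (59 hosts, 62 usable); 192.168.109.192/27 (18 hosts, 30 usable)


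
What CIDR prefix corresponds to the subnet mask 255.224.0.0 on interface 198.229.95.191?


Binary: 11111111.11100000.00000000.00000000
Count leading 1s
Prefix: /11


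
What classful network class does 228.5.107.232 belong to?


First octet: 228
Binary: 11100100
1110xxxx -> Class D (224-239)
Class D (multicast), default mask N/A


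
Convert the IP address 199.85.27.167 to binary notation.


199 = 11000111
85 = 01010101
27 = 00011011
167 = 10100111
Binary: 11000111.01010101.00011011.10100111


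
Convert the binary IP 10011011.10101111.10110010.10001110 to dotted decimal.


10011011 = 155
10101111 = 175
10110010 = 178
10001110 = 142
IP: 155.175.178.142


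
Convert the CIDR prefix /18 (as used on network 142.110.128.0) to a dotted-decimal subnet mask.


/18 means 18 network bits, 14 host bits
Binary: 11111111111111111100000000000000
Mask: 255.255.192.0


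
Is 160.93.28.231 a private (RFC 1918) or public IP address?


RFC 1918 private ranges:
  10.0.0.0/8 (10.0.0.0 - 10.255.255.255)
  172.16.0.0/12 (172.16.0.0 - 172.31.255.255)
  192.168.0.0/16 (192.168.0.0 - 192.168.255.255)
Public (not in any RFC 1918 range)


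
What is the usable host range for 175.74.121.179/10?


Network: 175.64.0.0
Broadcast: 175.127.255.255
First usable = network + 1
Last usable = broadcast - 1
Range: 175.64.0.1 to 175.127.255.254


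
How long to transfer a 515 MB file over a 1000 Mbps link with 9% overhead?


Effective throughput = 1000 * (1 - 9/100) = 910 Mbps
File size in Mb = 515 * 8 = 4120 Mb
Time = 4120 / 910
Time = 4.5275 seconds


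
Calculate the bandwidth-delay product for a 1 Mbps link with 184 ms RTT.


BDP = bandwidth * RTT
= 1 Mbps * 184 ms
= 1 * 1e6 * 184 / 1000 bits
= 184000 bits
= 23000 bytes
= 22.4609 KB
BDP = 184000 bits (23000 bytes)


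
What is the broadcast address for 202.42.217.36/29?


Network: 202.42.217.32/29
Host bits = 3
Set all host bits to 1:
Broadcast: 202.42.217.39


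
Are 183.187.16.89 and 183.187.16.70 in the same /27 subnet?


Mask: 255.255.255.224
183.187.16.89 AND mask = 183.187.16.64
183.187.16.70 AND mask = 183.187.16.64
Yes, same subnet (183.187.16.64)


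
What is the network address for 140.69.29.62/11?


IP:   10001100.01000101.00011101.00111110
Mask: 11111111.11100000.00000000.00000000
AND operation:
Net:  10001100.01000000.00000000.00000000
Network: 140.64.0.0/11


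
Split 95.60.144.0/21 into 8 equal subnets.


New prefix = 21 + 3 = 24
Each subnet has 256 addresses
  95.60.144.0/24
  95.60.145.0/24
  95.60.146.0/24
  95.60.147.0/24
  95.60.148.0/24
  95.60.149.0/24
  95.60.150.0/24
  95.60.151.0/24
Subnets: 95.60.144.0/24, 95.60.145.0/24, 95.60.146.0/24, 95.60.147.0/24, 95.60.148.0/24, 95.60.149.0/24, 95.60.150.0/24, 95.60.151.0/24


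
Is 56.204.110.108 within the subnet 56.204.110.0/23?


Subnet network: 56.204.110.0
Test IP AND mask: 56.204.110.0
Yes, 56.204.110.108 is in 56.204.110.0/23


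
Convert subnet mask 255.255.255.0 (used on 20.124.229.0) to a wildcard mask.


Subnet mask: 255.255.255.0
Wildcard = 255.255.255.255 - subnet mask
255 - 255 = 0
255 - 255 = 0
255 - 255 = 0
255 - 0 = 255
Wildcard: 0.0.0.255


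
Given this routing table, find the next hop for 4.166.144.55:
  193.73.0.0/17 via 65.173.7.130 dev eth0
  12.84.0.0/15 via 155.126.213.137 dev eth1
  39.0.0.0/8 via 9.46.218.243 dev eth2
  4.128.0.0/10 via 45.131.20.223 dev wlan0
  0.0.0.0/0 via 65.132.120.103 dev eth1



Longest prefix match for 4.166.144.55:
  /17 193.73.0.0: no
  /15 12.84.0.0: no
  /8 39.0.0.0: no
  /10 4.128.0.0: MATCH
  /0 0.0.0.0: MATCH
Selected: next-hop 45.131.20.223 via wlan0 (matched /10)


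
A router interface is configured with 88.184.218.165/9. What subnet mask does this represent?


/9 means 9 network bits, 23 host bits
Binary: 11111111100000000000000000000000
Mask: 255.128.0.0


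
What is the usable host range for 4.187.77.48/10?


Network: 4.128.0.0
Broadcast: 4.191.255.255
First usable = network + 1
Last usable = broadcast - 1
Range: 4.128.0.1 to 4.191.255.254


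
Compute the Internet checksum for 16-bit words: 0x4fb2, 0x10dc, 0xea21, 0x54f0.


Sum all words (with carry folding):
+ 0x4fb2 = 0x4fb2
+ 0x10dc = 0x608e
+ 0xea21 = 0x4ab0
+ 0x54f0 = 0x9fa0
One's complement: ~0x9fa0
Checksum = 0x605f


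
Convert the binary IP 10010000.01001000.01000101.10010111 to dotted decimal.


10010000 = 144
01001000 = 72
01000101 = 69
10010111 = 151
IP: 144.72.69.151


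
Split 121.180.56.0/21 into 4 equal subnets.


New prefix = 21 + 2 = 23
Each subnet has 512 addresses
  121.180.56.0/23
  121.180.58.0/23
  121.180.60.0/23
  121.180.62.0/23
Subnets: 121.180.56.0/23, 121.180.58.0/23, 121.180.60.0/23, 121.180.62.0/23


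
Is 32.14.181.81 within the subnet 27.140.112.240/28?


Subnet network: 27.140.112.240
Test IP AND mask: 32.14.181.80
No, 32.14.181.81 is not in 27.140.112.240/28


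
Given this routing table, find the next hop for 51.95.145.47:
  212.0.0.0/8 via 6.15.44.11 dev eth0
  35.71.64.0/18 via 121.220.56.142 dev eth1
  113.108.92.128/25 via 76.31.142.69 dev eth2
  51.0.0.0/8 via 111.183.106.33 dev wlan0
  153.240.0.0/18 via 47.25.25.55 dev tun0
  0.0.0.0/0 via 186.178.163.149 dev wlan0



Longest prefix match for 51.95.145.47:
  /8 212.0.0.0: no
  /18 35.71.64.0: no
  /25 113.108.92.128: no
  /8 51.0.0.0: MATCH
  /18 153.240.0.0: no
  /0 0.0.0.0: MATCH
Selected: next-hop 111.183.106.33 via wlan0 (matched /8)


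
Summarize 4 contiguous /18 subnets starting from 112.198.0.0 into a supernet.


Original prefix: /18
Number of subnets: 4 = 2^2
New prefix = 18 - 2 = 16
Supernet: 112.198.0.0/16


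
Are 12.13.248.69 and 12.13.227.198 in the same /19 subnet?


Mask: 255.255.224.0
12.13.248.69 AND mask = 12.13.224.0
12.13.227.198 AND mask = 12.13.224.0
Yes, same subnet (12.13.224.0)


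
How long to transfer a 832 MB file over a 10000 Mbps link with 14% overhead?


Effective throughput = 10000 * (1 - 14/100) = 8600 Mbps
File size in Mb = 832 * 8 = 6656 Mb
Time = 6656 / 8600
Time = 0.774 seconds


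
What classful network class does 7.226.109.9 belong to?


First octet: 7
Binary: 00000111
0xxxxxxx -> Class A (1-126)
Class A, default mask 255.0.0.0 (/8)


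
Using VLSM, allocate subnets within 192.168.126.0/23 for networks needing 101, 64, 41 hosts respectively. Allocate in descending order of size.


101 hosts -> /25 (126 usable): 192.168.126.0/25
64 hosts -> /25 (126 usable): 192.168.126.128/25
41 hosts -> /26 (62 usable): 192.168.127.0/26
Allocation: 192.168.126.0/25 (101 hosts, 126 usable); 192.168.126.128/25 (64 hosts, 126 usable); 192.168.127.0/26 (41 hosts, 62 usable)


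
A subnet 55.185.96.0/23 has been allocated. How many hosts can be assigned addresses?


Host bits = 32 - 23 = 9
Total addresses = 2^9 = 512
Usable = total - 2 (network and broadcast)
Usable hosts: 510


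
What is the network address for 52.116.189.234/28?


IP:   00110100.01110100.10111101.11101010
Mask: 11111111.11111111.11111111.11110000
AND operation:
Net:  00110100.01110100.10111101.11100000
Network: 52.116.189.224/28


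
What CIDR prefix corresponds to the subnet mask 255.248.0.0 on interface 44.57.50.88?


Binary: 11111111.11111000.00000000.00000000
Count leading 1s
Prefix: /13


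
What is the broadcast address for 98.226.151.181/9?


Network: 98.128.0.0/9
Host bits = 23
Set all host bits to 1:
Broadcast: 98.255.255.255


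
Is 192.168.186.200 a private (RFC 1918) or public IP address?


RFC 1918 private ranges:
  10.0.0.0/8 (10.0.0.0 - 10.255.255.255)
  172.16.0.0/12 (172.16.0.0 - 172.31.255.255)
  192.168.0.0/16 (192.168.0.0 - 192.168.255.255)
Private (in 192.168.0.0/16)


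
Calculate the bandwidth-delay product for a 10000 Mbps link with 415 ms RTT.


BDP = bandwidth * RTT
= 10000 Mbps * 415 ms
= 10000 * 1e6 * 415 / 1000 bits
= 4150000000 bits
= 518750000 bytes
= 506591.7969 KB
BDP = 4150000000 bits (518750000 bytes)


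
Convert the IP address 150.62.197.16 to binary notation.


150 = 10010110
62 = 00111110
197 = 11000101
16 = 00010000
Binary: 10010110.00111110.11000101.00010000


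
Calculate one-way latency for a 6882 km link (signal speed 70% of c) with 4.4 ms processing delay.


Speed = 0.7 * 3e5 km/s = 210000 km/s
Propagation delay = 6882 / 210000 = 0.0328 s = 32.7714 ms
Processing delay = 4.4 ms
Total one-way latency = 37.1714 ms


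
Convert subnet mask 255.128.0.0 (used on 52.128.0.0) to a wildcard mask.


Subnet mask: 255.128.0.0
Wildcard = 255.255.255.255 - subnet mask
255 - 255 = 0
255 - 128 = 127
255 - 0 = 255
255 - 0 = 255
Wildcard: 0.127.255.255


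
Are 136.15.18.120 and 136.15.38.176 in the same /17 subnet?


Mask: 255.255.128.0
136.15.18.120 AND mask = 136.15.0.0
136.15.38.176 AND mask = 136.15.0.0
Yes, same subnet (136.15.0.0)


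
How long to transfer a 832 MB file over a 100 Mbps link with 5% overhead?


Effective throughput = 100 * (1 - 5/100) = 95 Mbps
File size in Mb = 832 * 8 = 6656 Mb
Time = 6656 / 95
Time = 70.0632 seconds


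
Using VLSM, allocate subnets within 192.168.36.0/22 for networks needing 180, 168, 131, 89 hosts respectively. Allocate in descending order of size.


180 hosts -> /24 (254 usable): 192.168.36.0/24
168 hosts -> /24 (254 usable): 192.168.37.0/24
131 hosts -> /24 (254 usable): 192.168.38.0/24
89 hosts -> /25 (126 usable): 192.168.39.0/25
Allocation: 192.168.36.0/24 (180 hosts, 254 usable); 192.168.37.0/24 (168 hosts, 254 usable); 192.168.38.0/24 (131 hosts, 254 usable); 192.168.39.0/25 (89 hosts, 126 usable)


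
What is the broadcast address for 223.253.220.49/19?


Network: 223.253.192.0/19
Host bits = 13
Set all host bits to 1:
Broadcast: 223.253.223.255


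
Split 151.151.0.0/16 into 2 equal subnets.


New prefix = 16 + 1 = 17
Each subnet has 32768 addresses
  151.151.0.0/17
  151.151.128.0/17
Subnets: 151.151.0.0/17, 151.151.128.0/17


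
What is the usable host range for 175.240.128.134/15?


Network: 175.240.0.0
Broadcast: 175.241.255.255
First usable = network + 1
Last usable = broadcast - 1
Range: 175.240.0.1 to 175.241.255.254


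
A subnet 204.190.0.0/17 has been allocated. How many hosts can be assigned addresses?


Host bits = 32 - 17 = 15
Total addresses = 2^15 = 32768
Usable = total - 2 (network and broadcast)
Usable hosts: 32766


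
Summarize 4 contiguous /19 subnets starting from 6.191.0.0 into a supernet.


Original prefix: /19
Number of subnets: 4 = 2^2
New prefix = 19 - 2 = 17
Supernet: 6.191.0.0/17


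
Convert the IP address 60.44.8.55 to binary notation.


60 = 00111100
44 = 00101100
8 = 00001000
55 = 00110111
Binary: 00111100.00101100.00001000.00110111


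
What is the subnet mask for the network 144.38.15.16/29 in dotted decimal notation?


/29 means 29 network bits, 3 host bits
Binary: 11111111111111111111111111111000
Mask: 255.255.255.248


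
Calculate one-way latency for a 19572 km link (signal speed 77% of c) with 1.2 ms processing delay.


Speed = 0.77 * 3e5 km/s = 231000 km/s
Propagation delay = 19572 / 231000 = 0.0847 s = 84.7273 ms
Processing delay = 1.2 ms
Total one-way latency = 85.9273 ms


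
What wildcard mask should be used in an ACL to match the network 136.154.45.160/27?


Subnet mask: 255.255.255.224
Wildcard = 255.255.255.255 - subnet mask
255 - 255 = 0
255 - 255 = 0
255 - 255 = 0
255 - 224 = 31
Wildcard: 0.0.0.31


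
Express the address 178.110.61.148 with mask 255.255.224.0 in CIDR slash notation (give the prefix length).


Binary: 11111111.11111111.11100000.00000000
Count leading 1s
Prefix: /19


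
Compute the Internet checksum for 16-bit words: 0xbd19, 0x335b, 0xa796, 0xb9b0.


Sum all words (with carry folding):
+ 0xbd19 = 0xbd19
+ 0x335b = 0xf074
+ 0xa796 = 0x980b
+ 0xb9b0 = 0x51bc
One's complement: ~0x51bc
Checksum = 0xae43


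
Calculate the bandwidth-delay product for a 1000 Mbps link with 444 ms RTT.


BDP = bandwidth * RTT
= 1000 Mbps * 444 ms
= 1000 * 1e6 * 444 / 1000 bits
= 444000000 bits
= 55500000 bytes
= 54199.2188 KB
BDP = 444000000 bits (55500000 bytes)


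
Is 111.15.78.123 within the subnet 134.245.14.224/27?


Subnet network: 134.245.14.224
Test IP AND mask: 111.15.78.96
No, 111.15.78.123 is not in 134.245.14.224/27


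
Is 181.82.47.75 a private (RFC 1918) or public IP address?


RFC 1918 private ranges:
  10.0.0.0/8 (10.0.0.0 - 10.255.255.255)
  172.16.0.0/12 (172.16.0.0 - 172.31.255.255)
  192.168.0.0/16 (192.168.0.0 - 192.168.255.255)
Public (not in any RFC 1918 range)


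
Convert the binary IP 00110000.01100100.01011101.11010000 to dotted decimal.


00110000 = 48
01100100 = 100
01011101 = 93
11010000 = 208
IP: 48.100.93.208


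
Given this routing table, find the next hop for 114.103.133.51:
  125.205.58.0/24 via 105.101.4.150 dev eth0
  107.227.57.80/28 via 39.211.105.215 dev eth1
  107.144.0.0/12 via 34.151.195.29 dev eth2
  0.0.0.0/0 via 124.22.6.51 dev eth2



Longest prefix match for 114.103.133.51:
  /24 125.205.58.0: no
  /28 107.227.57.80: no
  /12 107.144.0.0: no
  /0 0.0.0.0: MATCH
Selected: next-hop 124.22.6.51 via eth2 (matched /0)


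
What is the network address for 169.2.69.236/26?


IP:   10101001.00000010.01000101.11101100
Mask: 11111111.11111111.11111111.11000000
AND operation:
Net:  10101001.00000010.01000101.11000000
Network: 169.2.69.192/26


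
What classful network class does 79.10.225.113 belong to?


First octet: 79
Binary: 01001111
0xxxxxxx -> Class A (1-126)
Class A, default mask 255.0.0.0 (/8)


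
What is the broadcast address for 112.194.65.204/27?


Network: 112.194.65.192/27
Host bits = 5
Set all host bits to 1:
Broadcast: 112.194.65.223


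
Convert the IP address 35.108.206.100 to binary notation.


35 = 00100011
108 = 01101100
206 = 11001110
100 = 01100100
Binary: 00100011.01101100.11001110.01100100


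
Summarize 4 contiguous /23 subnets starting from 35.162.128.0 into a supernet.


Original prefix: /23
Number of subnets: 4 = 2^2
New prefix = 23 - 2 = 21
Supernet: 35.162.128.0/21


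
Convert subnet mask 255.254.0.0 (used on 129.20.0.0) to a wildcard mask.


Subnet mask: 255.254.0.0
Wildcard = 255.255.255.255 - subnet mask
255 - 255 = 0
255 - 254 = 1
255 - 0 = 255
255 - 0 = 255
Wildcard: 0.1.255.255


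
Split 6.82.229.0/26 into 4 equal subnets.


New prefix = 26 + 2 = 28
Each subnet has 16 addresses
  6.82.229.0/28
  6.82.229.16/28
  6.82.229.32/28
  6.82.229.48/28
Subnets: 6.82.229.0/28, 6.82.229.16/28, 6.82.229.32/28, 6.82.229.48/28


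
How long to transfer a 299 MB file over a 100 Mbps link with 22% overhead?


Effective throughput = 100 * (1 - 22/100) = 78 Mbps
File size in Mb = 299 * 8 = 2392 Mb
Time = 2392 / 78
Time = 30.6667 seconds


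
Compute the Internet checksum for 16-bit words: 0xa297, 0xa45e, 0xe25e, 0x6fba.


Sum all words (with carry folding):
+ 0xa297 = 0xa297
+ 0xa45e = 0x46f6
+ 0xe25e = 0x2955
+ 0x6fba = 0x990f
One's complement: ~0x990f
Checksum = 0x66f0


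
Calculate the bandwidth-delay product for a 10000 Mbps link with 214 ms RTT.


BDP = bandwidth * RTT
= 10000 Mbps * 214 ms
= 10000 * 1e6 * 214 / 1000 bits
= 2140000000 bits
= 267500000 bytes
= 261230.4688 KB
BDP = 2140000000 bits (267500000 bytes)


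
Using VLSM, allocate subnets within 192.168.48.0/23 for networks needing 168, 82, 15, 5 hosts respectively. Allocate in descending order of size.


168 hosts -> /24 (254 usable): 192.168.48.0/24
82 hosts -> /25 (126 usable): 192.168.49.0/25
15 hosts -> /27 (30 usable): 192.168.49.128/27
5 hosts -> /29 (6 usable): 192.168.49.160/29
Allocation: 192.168.48.0/24 (168 hosts, 254 usable); 192.168.49.0/25 (82 hosts, 126 usable); 192.168.49.128/27 (15 hosts, 30 usable); 192.168.49.160/29 (5 hosts, 6 usable)


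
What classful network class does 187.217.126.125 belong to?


First octet: 187
Binary: 10111011
10xxxxxx -> Class B (128-191)
Class B, default mask 255.255.0.0 (/16)


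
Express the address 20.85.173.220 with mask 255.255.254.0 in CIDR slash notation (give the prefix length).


Binary: 11111111.11111111.11111110.00000000
Count leading 1s
Prefix: /23


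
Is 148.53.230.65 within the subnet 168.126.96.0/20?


Subnet network: 168.126.96.0
Test IP AND mask: 148.53.224.0
No, 148.53.230.65 is not in 168.126.96.0/20


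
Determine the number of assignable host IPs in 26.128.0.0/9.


Host bits = 32 - 9 = 23
Total addresses = 2^23 = 8388608
Usable = total - 2 (network and broadcast)
Usable hosts: 8388606


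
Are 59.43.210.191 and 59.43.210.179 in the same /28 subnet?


Mask: 255.255.255.240
59.43.210.191 AND mask = 59.43.210.176
59.43.210.179 AND mask = 59.43.210.176
Yes, same subnet (59.43.210.176)


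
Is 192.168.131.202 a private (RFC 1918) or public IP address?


RFC 1918 private ranges:
  10.0.0.0/8 (10.0.0.0 - 10.255.255.255)
  172.16.0.0/12 (172.16.0.0 - 172.31.255.255)
  192.168.0.0/16 (192.168.0.0 - 192.168.255.255)
Private (in 192.168.0.0/16)


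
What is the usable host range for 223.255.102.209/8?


Network: 223.0.0.0
Broadcast: 223.255.255.255
First usable = network + 1
Last usable = broadcast - 1
Range: 223.0.0.1 to 223.255.255.254


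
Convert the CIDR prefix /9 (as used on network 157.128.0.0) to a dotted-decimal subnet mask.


/9 means 9 network bits, 23 host bits
Binary: 11111111100000000000000000000000
Mask: 255.128.0.0


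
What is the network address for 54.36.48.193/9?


IP:   00110110.00100100.00110000.11000001
Mask: 11111111.10000000.00000000.00000000
AND operation:
Net:  00110110.00000000.00000000.00000000
Network: 54.0.0.0/9


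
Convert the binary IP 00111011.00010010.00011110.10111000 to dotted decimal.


00111011 = 59
00010010 = 18
00011110 = 30
10111000 = 184
IP: 59.18.30.184


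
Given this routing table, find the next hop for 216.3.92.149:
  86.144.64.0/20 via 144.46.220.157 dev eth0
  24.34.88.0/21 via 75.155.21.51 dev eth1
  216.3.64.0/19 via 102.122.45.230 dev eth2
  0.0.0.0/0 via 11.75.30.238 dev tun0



Longest prefix match for 216.3.92.149:
  /20 86.144.64.0: no
  /21 24.34.88.0: no
  /19 216.3.64.0: MATCH
  /0 0.0.0.0: MATCH
Selected: next-hop 102.122.45.230 via eth2 (matched /19)


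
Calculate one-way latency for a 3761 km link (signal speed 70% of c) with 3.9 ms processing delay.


Speed = 0.7 * 3e5 km/s = 210000 km/s
Propagation delay = 3761 / 210000 = 0.0179 s = 17.9095 ms
Processing delay = 3.9 ms
Total one-way latency = 21.8095 ms


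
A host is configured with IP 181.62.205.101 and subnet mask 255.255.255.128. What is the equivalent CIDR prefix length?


Binary: 11111111.11111111.11111111.10000000
Count leading 1s
Prefix: /25


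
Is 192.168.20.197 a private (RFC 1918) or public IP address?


RFC 1918 private ranges:
  10.0.0.0/8 (10.0.0.0 - 10.255.255.255)
  172.16.0.0/12 (172.16.0.0 - 172.31.255.255)
  192.168.0.0/16 (192.168.0.0 - 192.168.255.255)
Private (in 192.168.0.0/16)


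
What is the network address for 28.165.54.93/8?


IP:   00011100.10100101.00110110.01011101
Mask: 11111111.00000000.00000000.00000000
AND operation:
Net:  00011100.00000000.00000000.00000000
Network: 28.0.0.0/8


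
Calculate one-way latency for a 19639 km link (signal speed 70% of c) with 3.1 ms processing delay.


Speed = 0.7 * 3e5 km/s = 210000 km/s
Propagation delay = 19639 / 210000 = 0.0935 s = 93.519 ms
Processing delay = 3.1 ms
Total one-way latency = 96.619 ms


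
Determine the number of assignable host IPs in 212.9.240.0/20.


Host bits = 32 - 20 = 12
Total addresses = 2^12 = 4096
Usable = total - 2 (network and broadcast)
Usable hosts: 4094


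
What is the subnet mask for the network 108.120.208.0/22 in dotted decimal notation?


/22 means 22 network bits, 10 host bits
Binary: 11111111111111111111110000000000
Mask: 255.255.252.0


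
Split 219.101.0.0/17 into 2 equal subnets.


New prefix = 17 + 1 = 18
Each subnet has 16384 addresses
  219.101.0.0/18
  219.101.64.0/18
Subnets: 219.101.0.0/18, 219.101.64.0/18


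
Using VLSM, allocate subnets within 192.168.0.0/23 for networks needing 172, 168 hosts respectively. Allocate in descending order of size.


172 hosts -> /24 (254 usable): 192.168.0.0/24
168 hosts -> /24 (254 usable): 192.168.1.0/24
Allocation: 192.168.0.0/24 (172 hosts, 254 usable); 192.168.1.0/24 (168 hosts, 254 usable)


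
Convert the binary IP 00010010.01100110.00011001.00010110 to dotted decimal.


00010010 = 18
01100110 = 102
00011001 = 25
00010110 = 22
IP: 18.102.25.22


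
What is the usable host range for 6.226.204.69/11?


Network: 6.224.0.0
Broadcast: 6.255.255.255
First usable = network + 1
Last usable = broadcast - 1
Range: 6.224.0.1 to 6.255.255.254


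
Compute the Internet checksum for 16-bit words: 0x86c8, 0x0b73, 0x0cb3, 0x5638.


Sum all words (with carry folding):
+ 0x86c8 = 0x86c8
+ 0x0b73 = 0x923b
+ 0x0cb3 = 0x9eee
+ 0x5638 = 0xf526
One's complement: ~0xf526
Checksum = 0x0ad9


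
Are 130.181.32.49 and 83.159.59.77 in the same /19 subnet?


Mask: 255.255.224.0
130.181.32.49 AND mask = 130.181.32.0
83.159.59.77 AND mask = 83.159.32.0
No, different subnets (130.181.32.0 vs 83.159.32.0)


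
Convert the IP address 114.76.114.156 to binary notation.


114 = 01110010
76 = 01001100
114 = 01110010
156 = 10011100
Binary: 01110010.01001100.01110010.10011100


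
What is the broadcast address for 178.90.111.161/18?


Network: 178.90.64.0/18
Host bits = 14
Set all host bits to 1:
Broadcast: 178.90.127.255


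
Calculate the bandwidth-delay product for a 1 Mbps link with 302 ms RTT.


BDP = bandwidth * RTT
= 1 Mbps * 302 ms
= 1 * 1e6 * 302 / 1000 bits
= 302000 bits
= 37750 bytes
= 36.8652 KB
BDP = 302000 bits (37750 bytes)


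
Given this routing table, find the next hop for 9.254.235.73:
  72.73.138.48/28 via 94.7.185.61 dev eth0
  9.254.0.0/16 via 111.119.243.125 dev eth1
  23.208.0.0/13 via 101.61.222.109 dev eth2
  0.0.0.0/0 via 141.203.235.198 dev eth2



Longest prefix match for 9.254.235.73:
  /28 72.73.138.48: no
  /16 9.254.0.0: MATCH
  /13 23.208.0.0: no
  /0 0.0.0.0: MATCH
Selected: next-hop 111.119.243.125 via eth1 (matched /16)


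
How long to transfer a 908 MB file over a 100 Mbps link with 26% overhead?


Effective throughput = 100 * (1 - 26/100) = 74 Mbps
File size in Mb = 908 * 8 = 7264 Mb
Time = 7264 / 74
Time = 98.1622 seconds


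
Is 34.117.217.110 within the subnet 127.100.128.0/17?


Subnet network: 127.100.128.0
Test IP AND mask: 34.117.128.0
No, 34.117.217.110 is not in 127.100.128.0/17


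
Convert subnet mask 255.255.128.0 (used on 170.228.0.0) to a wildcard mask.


Subnet mask: 255.255.128.0
Wildcard = 255.255.255.255 - subnet mask
255 - 255 = 0
255 - 255 = 0
255 - 128 = 127
255 - 0 = 255
Wildcard: 0.0.127.255


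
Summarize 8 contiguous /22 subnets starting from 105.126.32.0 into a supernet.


Original prefix: /22
Number of subnets: 8 = 2^3
New prefix = 22 - 3 = 19
Supernet: 105.126.32.0/19


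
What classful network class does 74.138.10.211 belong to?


First octet: 74
Binary: 01001010
0xxxxxxx -> Class A (1-126)
Class A, default mask 255.0.0.0 (/8)


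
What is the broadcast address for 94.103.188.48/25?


Network: 94.103.188.0/25
Host bits = 7
Set all host bits to 1:
Broadcast: 94.103.188.127


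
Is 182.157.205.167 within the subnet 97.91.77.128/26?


Subnet network: 97.91.77.128
Test IP AND mask: 182.157.205.128
No, 182.157.205.167 is not in 97.91.77.128/26


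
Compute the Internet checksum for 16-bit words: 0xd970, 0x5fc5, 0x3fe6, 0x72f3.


Sum all words (with carry folding):
+ 0xd970 = 0xd970
+ 0x5fc5 = 0x3936
+ 0x3fe6 = 0x791c
+ 0x72f3 = 0xec0f
One's complement: ~0xec0f
Checksum = 0x13f0


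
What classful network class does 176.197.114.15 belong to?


First octet: 176
Binary: 10110000
10xxxxxx -> Class B (128-191)
Class B, default mask 255.255.0.0 (/16)


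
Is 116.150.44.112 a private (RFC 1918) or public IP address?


RFC 1918 private ranges:
  10.0.0.0/8 (10.0.0.0 - 10.255.255.255)
  172.16.0.0/12 (172.16.0.0 - 172.31.255.255)
  192.168.0.0/16 (192.168.0.0 - 192.168.255.255)
Public (not in any RFC 1918 range)


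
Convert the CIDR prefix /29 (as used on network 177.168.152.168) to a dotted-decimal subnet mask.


/29 means 29 network bits, 3 host bits
Binary: 11111111111111111111111111111000
Mask: 255.255.255.248


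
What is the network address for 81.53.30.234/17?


IP:   01010001.00110101.00011110.11101010
Mask: 11111111.11111111.10000000.00000000
AND operation:
Net:  01010001.00110101.00000000.00000000
Network: 81.53.0.0/17


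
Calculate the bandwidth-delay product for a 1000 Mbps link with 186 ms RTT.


BDP = bandwidth * RTT
= 1000 Mbps * 186 ms
= 1000 * 1e6 * 186 / 1000 bits
= 186000000 bits
= 23250000 bytes
= 22705.0781 KB
BDP = 186000000 bits (23250000 bytes)


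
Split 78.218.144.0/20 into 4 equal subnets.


New prefix = 20 + 2 = 22
Each subnet has 1024 addresses
  78.218.144.0/22
  78.218.148.0/22
  78.218.152.0/22
  78.218.156.0/22
Subnets: 78.218.144.0/22, 78.218.148.0/22, 78.218.152.0/22, 78.218.156.0/22


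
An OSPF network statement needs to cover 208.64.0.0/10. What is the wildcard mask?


Subnet mask: 255.192.0.0
Wildcard = 255.255.255.255 - subnet mask
255 - 255 = 0
255 - 192 = 63
255 - 0 = 255
255 - 0 = 255
Wildcard: 0.63.255.255


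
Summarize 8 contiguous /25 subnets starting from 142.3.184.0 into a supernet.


Original prefix: /25
Number of subnets: 8 = 2^3
New prefix = 25 - 3 = 22
Supernet: 142.3.184.0/22


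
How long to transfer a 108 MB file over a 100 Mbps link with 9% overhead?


Effective throughput = 100 * (1 - 9/100) = 91 Mbps
File size in Mb = 108 * 8 = 864 Mb
Time = 864 / 91
Time = 9.4945 seconds


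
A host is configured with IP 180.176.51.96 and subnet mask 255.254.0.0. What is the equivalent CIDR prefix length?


Binary: 11111111.11111110.00000000.00000000
Count leading 1s
Prefix: /15


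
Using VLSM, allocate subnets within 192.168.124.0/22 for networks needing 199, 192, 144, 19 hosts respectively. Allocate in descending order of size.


199 hosts -> /24 (254 usable): 192.168.124.0/24
192 hosts -> /24 (254 usable): 192.168.125.0/24
144 hosts -> /24 (254 usable): 192.168.126.0/24
19 hosts -> /27 (30 usable): 192.168.127.0/27
Allocation: 192.168.124.0/24 (199 hosts, 254 usable); 192.168.125.0/24 (192 hosts, 254 usable); 192.168.126.0/24 (144 hosts, 254 usable); 192.168.127.0/27 (19 hosts, 30 usable)


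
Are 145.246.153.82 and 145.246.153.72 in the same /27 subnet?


Mask: 255.255.255.224
145.246.153.82 AND mask = 145.246.153.64
145.246.153.72 AND mask = 145.246.153.64
Yes, same subnet (145.246.153.64)


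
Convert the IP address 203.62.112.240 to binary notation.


203 = 11001011
62 = 00111110
112 = 01110000
240 = 11110000
Binary: 11001011.00111110.01110000.11110000


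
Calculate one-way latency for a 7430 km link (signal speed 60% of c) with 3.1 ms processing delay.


Speed = 0.6 * 3e5 km/s = 180000 km/s
Propagation delay = 7430 / 180000 = 0.0413 s = 41.2778 ms
Processing delay = 3.1 ms
Total one-way latency = 44.3778 ms


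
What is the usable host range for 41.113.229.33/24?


Network: 41.113.229.0
Broadcast: 41.113.229.255
First usable = network + 1
Last usable = broadcast - 1
Range: 41.113.229.1 to 41.113.229.254


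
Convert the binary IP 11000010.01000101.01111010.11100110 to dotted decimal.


11000010 = 194
01000101 = 69
01111010 = 122
11100110 = 230
IP: 194.69.122.230


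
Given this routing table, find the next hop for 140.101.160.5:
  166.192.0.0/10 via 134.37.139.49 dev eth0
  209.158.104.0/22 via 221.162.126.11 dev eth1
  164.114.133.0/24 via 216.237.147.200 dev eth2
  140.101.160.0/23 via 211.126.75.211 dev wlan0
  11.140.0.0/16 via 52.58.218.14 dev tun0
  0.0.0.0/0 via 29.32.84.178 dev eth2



Longest prefix match for 140.101.160.5:
  /10 166.192.0.0: no
  /22 209.158.104.0: no
  /24 164.114.133.0: no
  /23 140.101.160.0: MATCH
  /16 11.140.0.0: no
  /0 0.0.0.0: MATCH
Selected: next-hop 211.126.75.211 via wlan0 (matched /23)


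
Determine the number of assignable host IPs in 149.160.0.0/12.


Host bits = 32 - 12 = 20
Total addresses = 2^20 = 1048576
Usable = total - 2 (network and broadcast)
Usable hosts: 1048574


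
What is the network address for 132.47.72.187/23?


IP:   10000100.00101111.01001000.10111011
Mask: 11111111.11111111.11111110.00000000
AND operation:
Net:  10000100.00101111.01001000.00000000
Network: 132.47.72.0/23


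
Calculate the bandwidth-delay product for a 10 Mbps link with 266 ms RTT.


BDP = bandwidth * RTT
= 10 Mbps * 266 ms
= 10 * 1e6 * 266 / 1000 bits
= 2660000 bits
= 332500 bytes
= 324.707 KB
BDP = 2660000 bits (332500 bytes)


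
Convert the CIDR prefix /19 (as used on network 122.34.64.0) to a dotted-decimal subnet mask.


/19 means 19 network bits, 13 host bits
Binary: 11111111111111111110000000000000
Mask: 255.255.224.0


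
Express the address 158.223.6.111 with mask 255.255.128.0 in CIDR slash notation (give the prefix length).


Binary: 11111111.11111111.10000000.00000000
Count leading 1s
Prefix: /17


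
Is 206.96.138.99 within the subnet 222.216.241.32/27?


Subnet network: 222.216.241.32
Test IP AND mask: 206.96.138.96
No, 206.96.138.99 is not in 222.216.241.32/27


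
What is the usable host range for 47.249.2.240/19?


Network: 47.249.0.0
Broadcast: 47.249.31.255
First usable = network + 1
Last usable = broadcast - 1
Range: 47.249.0.1 to 47.249.31.254


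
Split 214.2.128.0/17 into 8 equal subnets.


New prefix = 17 + 3 = 20
Each subnet has 4096 addresses
  214.2.128.0/20
  214.2.144.0/20
  214.2.160.0/20
  214.2.176.0/20
  214.2.192.0/20
  214.2.208.0/20
  214.2.224.0/20
  214.2.240.0/20
Subnets: 214.2.128.0/20, 214.2.144.0/20, 214.2.160.0/20, 214.2.176.0/20, 214.2.192.0/20, 214.2.208.0/20, 214.2.224.0/20, 214.2.240.0/20


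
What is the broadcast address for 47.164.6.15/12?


Network: 47.160.0.0/12
Host bits = 20
Set all host bits to 1:
Broadcast: 47.175.255.255


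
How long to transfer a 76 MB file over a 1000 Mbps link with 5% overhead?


Effective throughput = 1000 * (1 - 5/100) = 950 Mbps
File size in Mb = 76 * 8 = 608 Mb
Time = 608 / 950
Time = 0.64 seconds


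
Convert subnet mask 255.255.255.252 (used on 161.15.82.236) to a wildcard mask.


Subnet mask: 255.255.255.252
Wildcard = 255.255.255.255 - subnet mask
255 - 255 = 0
255 - 255 = 0
255 - 255 = 0
255 - 252 = 3
Wildcard: 0.0.0.3


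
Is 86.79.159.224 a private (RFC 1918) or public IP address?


RFC 1918 private ranges:
  10.0.0.0/8 (10.0.0.0 - 10.255.255.255)
  172.16.0.0/12 (172.16.0.0 - 172.31.255.255)
  192.168.0.0/16 (192.168.0.0 - 192.168.255.255)
Public (not in any RFC 1918 range)


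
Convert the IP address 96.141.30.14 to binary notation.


96 = 01100000
141 = 10001101
30 = 00011110
14 = 00001110
Binary: 01100000.10001101.00011110.00001110


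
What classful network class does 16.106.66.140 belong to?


First octet: 16
Binary: 00010000
0xxxxxxx -> Class A (1-126)
Class A, default mask 255.0.0.0 (/8)


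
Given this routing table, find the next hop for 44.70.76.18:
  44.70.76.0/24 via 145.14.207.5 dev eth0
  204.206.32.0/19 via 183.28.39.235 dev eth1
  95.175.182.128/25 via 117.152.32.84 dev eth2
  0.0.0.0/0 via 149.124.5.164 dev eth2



Longest prefix match for 44.70.76.18:
  /24 44.70.76.0: MATCH
  /19 204.206.32.0: no
  /25 95.175.182.128: no
  /0 0.0.0.0: MATCH
Selected: next-hop 145.14.207.5 via eth0 (matched /24)


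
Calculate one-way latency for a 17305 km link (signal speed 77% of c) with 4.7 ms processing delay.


Speed = 0.77 * 3e5 km/s = 231000 km/s
Propagation delay = 17305 / 231000 = 0.0749 s = 74.9134 ms
Processing delay = 4.7 ms
Total one-way latency = 79.6134 ms


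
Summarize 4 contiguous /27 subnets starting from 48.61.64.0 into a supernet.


Original prefix: /27
Number of subnets: 4 = 2^2
New prefix = 27 - 2 = 25
Supernet: 48.61.64.0/25


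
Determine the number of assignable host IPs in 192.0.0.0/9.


Host bits = 32 - 9 = 23
Total addresses = 2^23 = 8388608
Usable = total - 2 (network and broadcast)
Usable hosts: 8388606


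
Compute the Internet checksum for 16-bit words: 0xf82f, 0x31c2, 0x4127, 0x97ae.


Sum all words (with carry folding):
+ 0xf82f = 0xf82f
+ 0x31c2 = 0x29f2
+ 0x4127 = 0x6b19
+ 0x97ae = 0x02c8
One's complement: ~0x02c8
Checksum = 0xfd37


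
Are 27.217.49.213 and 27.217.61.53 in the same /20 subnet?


Mask: 255.255.240.0
27.217.49.213 AND mask = 27.217.48.0
27.217.61.53 AND mask = 27.217.48.0
Yes, same subnet (27.217.48.0)


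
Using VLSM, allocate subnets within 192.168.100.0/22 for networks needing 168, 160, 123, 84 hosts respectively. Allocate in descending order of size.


168 hosts -> /24 (254 usable): 192.168.100.0/24
160 hosts -> /24 (254 usable): 192.168.101.0/24
123 hosts -> /25 (126 usable): 192.168.102.0/25
84 hosts -> /25 (126 usable): 192.168.102.128/25
Allocation: 192.168.100.0/24 (168 hosts, 254 usable); 192.168.101.0/24 (160 hosts, 254 usable); 192.168.102.0/25 (123 hosts, 126 usable); 192.168.102.128/25 (84 hosts, 126 usable)


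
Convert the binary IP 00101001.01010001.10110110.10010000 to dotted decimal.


00101001 = 41
01010001 = 81
10110110 = 182
10010000 = 144
IP: 41.81.182.144


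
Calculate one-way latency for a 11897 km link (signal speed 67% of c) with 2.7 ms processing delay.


Speed = 0.67 * 3e5 km/s = 201000 km/s
Propagation delay = 11897 / 201000 = 0.0592 s = 59.1891 ms
Processing delay = 2.7 ms
Total one-way latency = 61.8891 ms


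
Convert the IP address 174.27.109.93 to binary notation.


174 = 10101110
27 = 00011011
109 = 01101101
93 = 01011101
Binary: 10101110.00011011.01101101.01011101


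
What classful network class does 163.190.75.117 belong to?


First octet: 163
Binary: 10100011
10xxxxxx -> Class B (128-191)
Class B, default mask 255.255.0.0 (/16)
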